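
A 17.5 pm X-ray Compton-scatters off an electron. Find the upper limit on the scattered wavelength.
22.3526 pm (at θ = 180°)

The Compton shift is Δλ = λ_C(1 − cos θ).

Since cos θ ranges from −1 to 1, the factor (1 − cos θ) ranges from 0 to 2; the maximum shift occurs at θ = 180° (backscattering):
Δλ_max = 2λ_C = 2 × 2.4263 pm = 4.8526 pm

Maximum scattered wavelength:
λ'_max = λ₀ + Δλ_max = 17.5 + 4.8526 = 22.3526 pm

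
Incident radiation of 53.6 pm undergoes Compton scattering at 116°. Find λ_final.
57.0899 pm

Using the Compton scattering formula:
λ' = λ + Δλ = λ + λ_C(1 - cos θ)

Given:
- Initial wavelength λ = 53.6 pm
- Scattering angle θ = 116°
- Compton wavelength λ_C ≈ 2.4263 pm

Calculate the shift:
Δλ = 2.4263 × (1 - cos(116°))
Δλ = 2.4263 × 1.4384
Δλ = 3.4899 pm

Final wavelength:
λ' = 53.6 + 3.4899 = 57.0899 pm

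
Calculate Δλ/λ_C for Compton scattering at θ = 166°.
1.9703 λ_C

The Compton shift formula is:
Δλ = λ_C(1 - cos θ)

Dividing both sides by λ_C:
Δλ/λ_C = 1 - cos θ

For θ = 166°:
Δλ/λ_C = 1 - cos(166°)
Δλ/λ_C = 1 - -0.9703
Δλ/λ_C = 1.9703

This means the shift is 1.9703 × λ_C = 4.7805 pm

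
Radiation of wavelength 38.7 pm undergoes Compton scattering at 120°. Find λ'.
42.3395 pm

Using the Compton formula: λ' = λ + λ_C(1 − cos θ)

For θ = 120°, cos θ = -1/2 (exact) = -0.5000, so:
1 − cos 120° = 1 − (-1/2) = 1.5000

Δλ = λ_C × 1.5000 = 2.4263 × 1.5000 = 3.6395 pm

λ' = 38.7 + 3.6395 = 42.3395 pm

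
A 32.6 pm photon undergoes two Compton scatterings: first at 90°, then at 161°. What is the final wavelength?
39.7467 pm

Apply Compton shift twice:

First scattering at θ₁ = 90°:
Δλ₁ = λ_C(1 - cos(90°))
Δλ₁ = 2.4263 × 1.0000
Δλ₁ = 2.4263 pm

After first scattering:
λ₁ = 32.6 + 2.4263 = 35.0263 pm

Second scattering at θ₂ = 161°:
Δλ₂ = λ_C(1 - cos(161°))
Δλ₂ = 2.4263 × 1.9455
Δλ₂ = 4.7204 pm

Final wavelength:
λ₂ = 35.0263 + 4.7204 = 39.7467 pm

Total shift: Δλ_total = 2.4263 + 4.7204 = 7.1467 pm

(Intermediate values are shown rounded; full precision is carried through to the final answer.)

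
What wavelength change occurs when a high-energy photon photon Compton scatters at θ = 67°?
1.4783 pm

Using the Compton scattering formula:
Δλ = λ_C(1 - cos θ)

where λ_C = h/(m_e·c) ≈ 2.4263 pm is the Compton wavelength of an electron.

For θ = 67°:
cos(67°) = 0.3907
1 - cos(67°) = 0.6093

Δλ = 2.4263 × 0.6093
Δλ = 1.4783 pm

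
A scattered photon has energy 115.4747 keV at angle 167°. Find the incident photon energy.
208.5001 keV

Convert final energy to wavelength (hc ≈ 1239.842 keV·pm):
λ' = hc/E' = 1239.842 / 115.4747 = 10.7369 pm

Calculate the Compton shift:
Δλ = λ_C(1 - cos(167°))
Δλ = 2.4263 × (1 - cos(167°))
Δλ = 4.7904 pm

Initial wavelength:
λ = λ' - Δλ = 10.7369 - 4.7904 = 5.9465 pm

Initial energy:
E = hc/λ = 1239.842 / 5.9465 = 208.5001 keV

(Intermediate values are shown rounded; full precision is carried through to the final answer.)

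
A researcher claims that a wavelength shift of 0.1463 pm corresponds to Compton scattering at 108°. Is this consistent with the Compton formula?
No, inconsistent

Calculate the expected shift for θ = 108°:

Δλ_expected = λ_C(1 - cos(108°))
Δλ_expected = 2.4263 × (1 - cos(108°))
Δλ_expected = 2.4263 × 1.3090
Δλ_expected = 3.1761 pm

Given shift: 0.1463 pm
Expected shift: 3.1761 pm
Difference: 3.0298 pm

The values do not match. The given shift corresponds to θ ≈ 20.0°, not 108°.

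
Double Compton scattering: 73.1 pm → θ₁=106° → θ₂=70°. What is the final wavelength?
77.7916 pm

Apply Compton shift twice:

First scattering at θ₁ = 106°:
Δλ₁ = λ_C(1 - cos(106°))
Δλ₁ = 2.4263 × 1.2756
Δλ₁ = 3.0951 pm

After first scattering:
λ₁ = 73.1 + 3.0951 = 76.1951 pm

Second scattering at θ₂ = 70°:
Δλ₂ = λ_C(1 - cos(70°))
Δλ₂ = 2.4263 × 0.6580
Δλ₂ = 1.5965 pm

Final wavelength:
λ₂ = 76.1951 + 1.5965 = 77.7916 pm

Total shift: Δλ_total = 3.0951 + 1.5965 = 4.6916 pm

(Intermediate values are shown rounded; full precision is carried through to the final answer.)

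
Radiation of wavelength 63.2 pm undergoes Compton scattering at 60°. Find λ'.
64.4132 pm

Using the Compton formula: λ' = λ + λ_C(1 − cos θ)

For θ = 60°, cos θ = 1/2 (exact) = 0.5000, so:
1 − cos 60° = 1 − (1/2) = 0.5000

Δλ = λ_C × 0.5000 = 2.4263 × 0.5000 = 1.2132 pm

λ' = 63.2 + 1.2132 = 64.4132 pm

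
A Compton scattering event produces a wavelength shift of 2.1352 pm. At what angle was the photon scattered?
83.11°

From the Compton formula Δλ = λ_C(1 - cos θ), we can solve for θ:

cos θ = 1 - Δλ/λ_C

Given:
- Δλ = 2.1352 pm
- λ_C = h/(m_e·c) ≈ 2.42631024 pm

cos θ = 1 - 2.1352/2.42631024
cos θ = 1 - 0.880019
cos θ = 0.119981

θ = arccos(0.119981)
θ = 83.11°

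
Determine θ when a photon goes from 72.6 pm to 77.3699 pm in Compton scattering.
165.00°

First find the wavelength shift:
Δλ = λ' - λ = 77.3699 - 72.6 = 4.7699 pm

Using Δλ = λ_C(1 - cos θ), with λ_C = h/(m_e·c) ≈ 2.42631024 pm:
cos θ = 1 - Δλ/λ_C
cos θ = 1 - 4.7699/2.42631024
cos θ = -0.965907

θ = arccos(-0.965907)
θ = 165.00°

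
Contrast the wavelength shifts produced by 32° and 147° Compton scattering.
147° produces the larger shift by a factor of 12.100

Calculate both shifts using Δλ = λ_C(1 - cos θ):

For θ₁ = 32°:
Δλ₁ = 2.4263 × (1 - cos(32°))
Δλ₁ = 2.4263 × 0.1520
Δλ₁ = 0.3687 pm

For θ₂ = 147°:
Δλ₂ = 2.4263 × (1 - cos(147°))
Δλ₂ = 2.4263 × 1.8387
Δλ₂ = 4.4612 pm

The 147° angle produces the larger shift.
Ratio: 4.4612/0.3687 = 12.100

(Intermediate values are shown rounded; full precision is carried through to the final answer.)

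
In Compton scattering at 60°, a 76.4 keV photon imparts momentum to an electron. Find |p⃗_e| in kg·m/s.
3.9487e-23 kg·m/s

The electron is initially at rest, so by conservation of momentum:
p⃗_e = p⃗₀ − p⃗'  (incident photon momentum minus scattered photon momentum)

Photon momentum magnitudes (p = h/λ = E/c):
λ₀ = hc/E₀ = 16.2283 pm → p₀ = h/λ₀ = 4.0830e-23 kg·m/s
Δλ = λ_C(1 − cos 60°) = 1.2132 pm
λ' = 17.4415 pm → p' = h/λ' = 3.7990e-23 kg·m/s

The scattered photon makes angle θ = 60° with the incident direction, so by the law of cosines:
|p⃗_e|² = p₀² + p'² − 2p₀p'cos θ
|p⃗_e|² = (4.0830e-23)² + (3.7990e-23)² − 2·4.0830e-23·3.7990e-23·cos(60°)
|p⃗_e| = 3.9487e-23 kg·m/s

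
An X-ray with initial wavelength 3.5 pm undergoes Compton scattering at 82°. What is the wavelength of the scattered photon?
5.5886 pm

Using the Compton scattering formula:
λ' = λ + Δλ = λ + λ_C(1 - cos θ)

Given:
- Initial wavelength λ = 3.5 pm
- Scattering angle θ = 82°
- Compton wavelength λ_C ≈ 2.4263 pm

Calculate the shift:
Δλ = 2.4263 × (1 - cos(82°))
Δλ = 2.4263 × 0.8608
Δλ = 2.0886 pm

Final wavelength:
λ' = 3.5 + 2.0886 = 5.5886 pm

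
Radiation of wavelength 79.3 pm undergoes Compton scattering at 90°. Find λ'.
81.7263 pm

Using the Compton formula: λ' = λ + λ_C(1 − cos θ)

For θ = 90°, cos θ = 0 (exact) = 0.0000, so:
1 − cos 90° = 1 − (0) = 1.0000

Δλ = λ_C × 1.0000 = 2.4263 × 1.0000 = 2.4263 pm

λ' = 79.3 + 2.4263 = 81.7263 pm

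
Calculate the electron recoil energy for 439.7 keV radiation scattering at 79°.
180.4866 keV

By energy conservation: K_e = E_initial - E_final

First find the scattered photon energy:
Initial wavelength: λ = hc/E = 2.8197 pm
Compton shift: Δλ = λ_C(1 - cos(79°)) = 1.9633 pm
Final wavelength: λ' = 2.8197 + 1.9633 = 4.7831 pm
Final photon energy: E' = hc/λ' = 259.2134 keV

Electron kinetic energy:
K_e = E - E' = 439.7000 - 259.2134 = 180.4866 keV

(Intermediate values are shown rounded; full precision is carried through to the final answer.)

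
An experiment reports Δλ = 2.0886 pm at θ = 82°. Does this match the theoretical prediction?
Yes, consistent

Calculate the expected shift for θ = 82°:

Δλ_expected = λ_C(1 - cos(82°))
Δλ_expected = 2.4263 × (1 - cos(82°))
Δλ_expected = 2.4263 × 0.8608
Δλ_expected = 2.0886 pm

Given shift: 2.0886 pm
Expected shift: 2.0886 pm
Difference: 0.0000 pm

The values match. This is consistent with Compton scattering at the stated angle.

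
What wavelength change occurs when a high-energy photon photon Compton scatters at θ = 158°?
4.6759 pm

Using the Compton scattering formula:
Δλ = λ_C(1 - cos θ)

where λ_C = h/(m_e·c) ≈ 2.4263 pm is the Compton wavelength of an electron.

For θ = 158°:
cos(158°) = -0.9272
1 - cos(158°) = 1.9272

Δλ = 2.4263 × 1.9272
Δλ = 4.6759 pm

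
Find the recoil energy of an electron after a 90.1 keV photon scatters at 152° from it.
22.4575 keV

By energy conservation: K_e = E_initial - E_final

First find the scattered photon energy:
Initial wavelength: λ = hc/E = 13.7607 pm
Compton shift: Δλ = λ_C(1 - cos(152°)) = 4.5686 pm
Final wavelength: λ' = 13.7607 + 4.5686 = 18.3293 pm
Final photon energy: E' = hc/λ' = 67.6425 keV

Electron kinetic energy:
K_e = E - E' = 90.1000 - 67.6425 = 22.4575 keV

(Intermediate values are shown rounded; full precision is carried through to the final answer.)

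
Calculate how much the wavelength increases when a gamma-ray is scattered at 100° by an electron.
2.8476 pm

Using the Compton scattering formula:
Δλ = λ_C(1 - cos θ)

where λ_C = h/(m_e·c) ≈ 2.4263 pm is the Compton wavelength of an electron.

For θ = 100°:
cos(100°) = -0.1736
1 - cos(100°) = 1.1736

Δλ = 2.4263 × 1.1736
Δλ = 2.8476 pm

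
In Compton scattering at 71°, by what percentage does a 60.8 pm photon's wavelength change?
2.6914%

Calculate the Compton shift:
Δλ = λ_C(1 - cos(71°))
Δλ = 2.4263 × (1 - cos(71°))
Δλ = 2.4263 × 0.6744
Δλ = 1.6364 pm

Percentage change:
(Δλ/λ₀) × 100 = (1.6364/60.8) × 100
= 2.6914%

(Intermediate values are shown rounded; full precision is carried through to the final answer.)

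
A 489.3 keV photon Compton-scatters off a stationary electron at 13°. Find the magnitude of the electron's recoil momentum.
5.8825e-23 kg·m/s

The electron is initially at rest, so by conservation of momentum:
p⃗_e = p⃗₀ − p⃗'  (incident photon momentum minus scattered photon momentum)

Photon momentum magnitudes (p = h/λ = E/c):
λ₀ = hc/E₀ = 2.5339 pm → p₀ = h/λ₀ = 2.6150e-22 kg·m/s
Δλ = λ_C(1 − cos 13°) = 0.0622 pm
λ' = 2.5961 pm → p' = h/λ' = 2.5523e-22 kg·m/s

The scattered photon makes angle θ = 13° with the incident direction, so by the law of cosines:
|p⃗_e|² = p₀² + p'² − 2p₀p'cos θ
|p⃗_e|² = (2.6150e-22)² + (2.5523e-22)² − 2·2.6150e-22·2.5523e-22·cos(13°)
|p⃗_e| = 5.8825e-23 kg·m/s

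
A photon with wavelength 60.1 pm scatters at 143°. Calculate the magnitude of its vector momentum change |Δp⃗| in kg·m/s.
2.0204e-23 kg·m/s

Photon momentum magnitude is p = h/λ.

Initial momentum:
p₀ = h/λ = 6.6261e-34/6.0100e-11 = 1.1025e-23 kg·m/s

After scattering:
λ' = λ + Δλ = 60.1 + 4.3640 = 64.4640 pm
p' = h/λ' = 6.6261e-34/6.4464e-11 = 1.0279e-23 kg·m/s

Momentum is a vector; the scattered photon's direction makes angle θ = 143° with the incident direction. The magnitude of the vector change Δp⃗ = p⃗₀ − p⃗' is found from the law of cosines:
|Δp⃗|² = p₀² + p'² − 2p₀p'cos θ
|Δp⃗|² = (1.1025e-23)² + (1.0279e-23)² − 2·1.1025e-23·1.0279e-23·cos(143°)
|Δp⃗| = 2.0204e-23 kg·m/s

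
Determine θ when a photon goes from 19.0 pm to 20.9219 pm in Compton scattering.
78.00°

First find the wavelength shift:
Δλ = λ' - λ = 20.9219 - 19.0 = 1.9219 pm

Using Δλ = λ_C(1 - cos θ), with λ_C = h/(m_e·c) ≈ 2.42631024 pm:
cos θ = 1 - Δλ/λ_C
cos θ = 1 - 1.9219/2.42631024
cos θ = 0.207892

θ = arccos(0.207892)
θ = 78.00°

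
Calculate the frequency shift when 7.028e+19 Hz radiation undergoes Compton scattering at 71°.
1.949e+19 Hz (decrease)

Convert frequency to wavelength (c = 299792458 m/s):
λ₀ = c/f₀ = 299792458/7.028e+19 = 4.2656867e-12 m = 4.2657 pm

Calculate Compton shift:
Δλ = λ_C(1 - cos(71°)) = 1.6364 pm

Final wavelength:
λ' = λ₀ + Δλ = 4.2657 + 1.6364 = 5.9021 pm

Final frequency:
f' = c/λ' = 299792458/5.9020675e-12 = 5.0794481e+19 Hz

Frequency shift (decrease):
Δf = f₀ - f' = 7.028e+19 - 5.0794481e+19 = 1.949e+19 Hz

(Intermediate values are shown rounded; full precision is carried through to the final answer.)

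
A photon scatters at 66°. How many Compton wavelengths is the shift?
0.5933 λ_C

The Compton shift formula is:
Δλ = λ_C(1 - cos θ)

Dividing both sides by λ_C:
Δλ/λ_C = 1 - cos θ

For θ = 66°:
Δλ/λ_C = 1 - cos(66°)
Δλ/λ_C = 1 - 0.4067
Δλ/λ_C = 0.5933

This means the shift is 0.5933 × λ_C = 1.4394 pm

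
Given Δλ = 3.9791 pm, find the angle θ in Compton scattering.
129.79°

From the Compton formula Δλ = λ_C(1 - cos θ), we can solve for θ:

cos θ = 1 - Δλ/λ_C

Given:
- Δλ = 3.9791 pm
- λ_C = h/(m_e·c) ≈ 2.42631024 pm

cos θ = 1 - 3.9791/2.42631024
cos θ = 1 - 1.639980
cos θ = -0.639980

θ = arccos(-0.639980)
θ = 129.79°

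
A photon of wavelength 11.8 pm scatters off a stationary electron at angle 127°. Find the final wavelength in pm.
15.6865 pm

Using the Compton scattering formula:
λ' = λ + Δλ = λ + λ_C(1 - cos θ)

Given:
- Initial wavelength λ = 11.8 pm
- Scattering angle θ = 127°
- Compton wavelength λ_C ≈ 2.4263 pm

Calculate the shift:
Δλ = 2.4263 × (1 - cos(127°))
Δλ = 2.4263 × 1.6018
Δλ = 3.8865 pm

Final wavelength:
λ' = 11.8 + 3.8865 = 15.6865 pm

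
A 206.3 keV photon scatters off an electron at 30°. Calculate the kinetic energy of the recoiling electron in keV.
10.5858 keV

By energy conservation: K_e = E_initial - E_final

First find the scattered photon energy:
Initial wavelength: λ = hc/E = 6.0099 pm
Compton shift: Δλ = λ_C(1 - cos(30°)) = 0.3251 pm
Final wavelength: λ' = 6.0099 + 0.3251 = 6.3350 pm
Final photon energy: E' = hc/λ' = 195.7142 keV

Electron kinetic energy:
K_e = E - E' = 206.3000 - 195.7142 = 10.5858 keV

(Intermediate values are shown rounded; full precision is carried through to the final answer.)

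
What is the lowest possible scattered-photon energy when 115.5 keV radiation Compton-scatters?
79.5424 keV (at θ = 180°)

The scattered photon has minimum energy when its wavelength is maximum, i.e., when the Compton shift Δλ = λ_C(1 − cos θ) is maximum. This occurs at θ = 180° (backscattering), giving Δλ_max = 2λ_C = 4.8526 pm.

Initial wavelength: λ₀ = hc/E₀ = 10.7346 pm
Maximum final wavelength: λ'_max = λ₀ + 2λ_C = 10.7346 + 4.8526 = 15.5872 pm
Minimum final energy: E'_min = hc/λ'_max = 79.5424 keV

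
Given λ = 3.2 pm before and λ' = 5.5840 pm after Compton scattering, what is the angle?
89.00°

First find the wavelength shift:
Δλ = λ' - λ = 5.5840 - 3.2 = 2.3840 pm

Using Δλ = λ_C(1 - cos θ), with λ_C = h/(m_e·c) ≈ 2.42631024 pm:
cos θ = 1 - Δλ/λ_C
cos θ = 1 - 2.3840/2.42631024
cos θ = 0.017438

θ = arccos(0.017438)
θ = 89.00°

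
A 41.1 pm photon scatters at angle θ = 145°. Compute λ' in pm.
45.5138 pm

Using the Compton scattering formula:
λ' = λ + Δλ = λ + λ_C(1 - cos θ)

Given:
- Initial wavelength λ = 41.1 pm
- Scattering angle θ = 145°
- Compton wavelength λ_C ≈ 2.4263 pm

Calculate the shift:
Δλ = 2.4263 × (1 - cos(145°))
Δλ = 2.4263 × 1.8192
Δλ = 4.4138 pm

Final wavelength:
λ' = 41.1 + 4.4138 = 45.5138 pm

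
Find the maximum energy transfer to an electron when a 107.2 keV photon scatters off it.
31.6842 keV

Maximum energy transfer occurs at θ = 180° (backscattering).

Initial photon: E₀ = 107.2 keV → λ₀ = 11.5657 pm

Maximum Compton shift (at 180°):
Δλ_max = 2λ_C = 2 × 2.4263 = 4.8526 pm

Final wavelength:
λ' = 11.5657 + 4.8526 = 16.4183 pm

Minimum photon energy (maximum energy to electron):
E'_min = hc/λ' = 75.5158 keV

Maximum electron kinetic energy:
K_max = E₀ - E'_min = 107.2000 - 75.5158 = 31.6842 keV

(Intermediate values are shown rounded; full precision is carried through to the final answer.)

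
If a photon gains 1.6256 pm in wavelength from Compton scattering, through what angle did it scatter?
70.73°

From the Compton formula Δλ = λ_C(1 - cos θ), we can solve for θ:

cos θ = 1 - Δλ/λ_C

Given:
- Δλ = 1.6256 pm
- λ_C = h/(m_e·c) ≈ 2.42631024 pm

cos θ = 1 - 1.6256/2.42631024
cos θ = 1 - 0.669989
cos θ = 0.330011

θ = arccos(0.330011)
θ = 70.73°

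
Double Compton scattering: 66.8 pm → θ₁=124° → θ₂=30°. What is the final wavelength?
70.9081 pm

Apply Compton shift twice:

First scattering at θ₁ = 124°:
Δλ₁ = λ_C(1 - cos(124°))
Δλ₁ = 2.4263 × 1.5592
Δλ₁ = 3.7831 pm

After first scattering:
λ₁ = 66.8 + 3.7831 = 70.5831 pm

Second scattering at θ₂ = 30°:
Δλ₂ = λ_C(1 - cos(30°))
Δλ₂ = 2.4263 × 0.1340
Δλ₂ = 0.3251 pm

Final wavelength:
λ₂ = 70.5831 + 0.3251 = 70.9081 pm

Total shift: Δλ_total = 3.7831 + 0.3251 = 4.1081 pm

(Intermediate values are shown rounded; full precision is carried through to the final answer.)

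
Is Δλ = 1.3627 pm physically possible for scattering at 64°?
Yes, consistent

Calculate the expected shift for θ = 64°:

Δλ_expected = λ_C(1 - cos(64°))
Δλ_expected = 2.4263 × (1 - cos(64°))
Δλ_expected = 2.4263 × 0.5616
Δλ_expected = 1.3627 pm

Given shift: 1.3627 pm
Expected shift: 1.3627 pm
Difference: 0.0000 pm

The values match. This is consistent with Compton scattering at the stated angle.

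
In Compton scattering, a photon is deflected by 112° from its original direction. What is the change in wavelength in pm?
3.3352 pm

Using the Compton scattering formula:
Δλ = λ_C(1 - cos θ)

where λ_C = h/(m_e·c) ≈ 2.4263 pm is the Compton wavelength of an electron.

For θ = 112°:
cos(112°) = -0.3746
1 - cos(112°) = 1.3746

Δλ = 2.4263 × 1.3746
Δλ = 3.3352 pm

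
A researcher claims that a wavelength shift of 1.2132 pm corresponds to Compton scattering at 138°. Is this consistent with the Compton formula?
No, inconsistent

Calculate the expected shift for θ = 138°:

Δλ_expected = λ_C(1 - cos(138°))
Δλ_expected = 2.4263 × (1 - cos(138°))
Δλ_expected = 2.4263 × 1.7431
Δλ_expected = 4.2294 pm

Given shift: 1.2132 pm
Expected shift: 4.2294 pm
Difference: 3.0163 pm

The values do not match. The given shift corresponds to θ ≈ 60.0°, not 138°.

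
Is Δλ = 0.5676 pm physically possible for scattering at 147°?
No, inconsistent

Calculate the expected shift for θ = 147°:

Δλ_expected = λ_C(1 - cos(147°))
Δλ_expected = 2.4263 × (1 - cos(147°))
Δλ_expected = 2.4263 × 1.8387
Δλ_expected = 4.4612 pm

Given shift: 0.5676 pm
Expected shift: 4.4612 pm
Difference: 3.8935 pm

The values do not match. The given shift corresponds to θ ≈ 40.0°, not 147°.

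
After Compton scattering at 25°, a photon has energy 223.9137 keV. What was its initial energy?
233.5000 keV

Convert final energy to wavelength (hc ≈ 1239.842 keV·pm):
λ' = hc/E' = 1239.842 / 223.9137 = 5.5371 pm

Calculate the Compton shift:
Δλ = λ_C(1 - cos(25°))
Δλ = 2.4263 × (1 - cos(25°))
Δλ = 0.2273 pm

Initial wavelength:
λ = λ' - Δλ = 5.5371 - 0.2273 = 5.3098 pm

Initial energy:
E = hc/λ = 1239.842 / 5.3098 = 233.5000 keV

(Intermediate values are shown rounded; full precision is carried through to the final answer.)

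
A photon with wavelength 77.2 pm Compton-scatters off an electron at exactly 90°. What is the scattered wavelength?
79.6263 pm

Using the Compton formula: λ' = λ + λ_C(1 − cos θ)

For θ = 90°, cos θ = 0 (exact) = 0.0000, so:
1 − cos 90° = 1 − (0) = 1.0000

Δλ = λ_C × 1.0000 = 2.4263 × 1.0000 = 2.4263 pm

λ' = 77.2 + 2.4263 = 79.6263 pm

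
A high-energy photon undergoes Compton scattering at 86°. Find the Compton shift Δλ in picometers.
2.2571 pm

Using the Compton scattering formula:
Δλ = λ_C(1 - cos θ)

where λ_C = h/(m_e·c) ≈ 2.4263 pm is the Compton wavelength of an electron.

For θ = 86°:
cos(86°) = 0.0698
1 - cos(86°) = 0.9302

Δλ = 2.4263 × 0.9302
Δλ = 2.2571 pm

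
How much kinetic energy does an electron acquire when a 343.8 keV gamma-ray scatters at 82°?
126.0899 keV

By energy conservation: K_e = E_initial - E_final

First find the scattered photon energy:
Initial wavelength: λ = hc/E = 3.6063 pm
Compton shift: Δλ = λ_C(1 - cos(82°)) = 2.0886 pm
Final wavelength: λ' = 3.6063 + 2.0886 = 5.6949 pm
Final photon energy: E' = hc/λ' = 217.7101 keV

Electron kinetic energy:
K_e = E - E' = 343.8000 - 217.7101 = 126.0899 keV

(Intermediate values are shown rounded; full precision is carried through to the final answer.)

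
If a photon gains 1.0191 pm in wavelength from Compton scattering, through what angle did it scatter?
54.55°

From the Compton formula Δλ = λ_C(1 - cos θ), we can solve for θ:

cos θ = 1 - Δλ/λ_C

Given:
- Δλ = 1.0191 pm
- λ_C = h/(m_e·c) ≈ 2.42631024 pm

cos θ = 1 - 1.0191/2.42631024
cos θ = 1 - 0.420020
cos θ = 0.579980

θ = arccos(0.579980)
θ = 54.55°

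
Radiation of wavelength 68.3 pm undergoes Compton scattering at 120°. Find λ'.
71.9395 pm

Using the Compton formula: λ' = λ + λ_C(1 − cos θ)

For θ = 120°, cos θ = -1/2 (exact) = -0.5000, so:
1 − cos 120° = 1 − (-1/2) = 1.5000

Δλ = λ_C × 1.5000 = 2.4263 × 1.5000 = 3.6395 pm

λ' = 68.3 + 3.6395 = 71.9395 pm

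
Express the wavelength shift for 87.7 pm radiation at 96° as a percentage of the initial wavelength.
3.0558%

Calculate the Compton shift:
Δλ = λ_C(1 - cos(96°))
Δλ = 2.4263 × (1 - cos(96°))
Δλ = 2.4263 × 1.1045
Δλ = 2.6799 pm

Percentage change:
(Δλ/λ₀) × 100 = (2.6799/87.7) × 100
= 3.0558%

(Intermediate values are shown rounded; full precision is carried through to the final answer.)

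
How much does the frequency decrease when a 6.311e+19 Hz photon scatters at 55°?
1.129e+19 Hz (decrease)

Convert frequency to wavelength (c = 299792458 m/s):
λ₀ = c/f₀ = 299792458/6.311e+19 = 4.7503162e-12 m = 4.7503 pm

Calculate Compton shift:
Δλ = λ_C(1 - cos(55°)) = 1.0346 pm

Final wavelength:
λ' = λ₀ + Δλ = 4.7503 + 1.0346 = 5.7850 pm

Final frequency:
f' = c/λ' = 299792458/5.7849521e-12 = 5.1822807e+19 Hz

Frequency shift (decrease):
Δf = f₀ - f' = 6.311e+19 - 5.1822807e+19 = 1.129e+19 Hz

(Intermediate values are shown rounded; full precision is carried through to the final answer.)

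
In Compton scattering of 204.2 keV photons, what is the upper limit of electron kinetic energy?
90.7063 keV

Maximum energy transfer occurs at θ = 180° (backscattering).

Initial photon: E₀ = 204.2 keV → λ₀ = 6.0717 pm

Maximum Compton shift (at 180°):
Δλ_max = 2λ_C = 2 × 2.4263 = 4.8526 pm

Final wavelength:
λ' = 6.0717 + 4.8526 = 10.9243 pm

Minimum photon energy (maximum energy to electron):
E'_min = hc/λ' = 113.4937 keV

Maximum electron kinetic energy:
K_max = E₀ - E'_min = 204.2000 - 113.4937 = 90.7063 keV

(Intermediate values are shown rounded; full precision is carried through to the final answer.)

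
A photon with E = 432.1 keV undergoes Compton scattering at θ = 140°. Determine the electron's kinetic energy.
258.8000 keV

By energy conservation: K_e = E_initial - E_final

First find the scattered photon energy:
Initial wavelength: λ = hc/E = 2.8693 pm
Compton shift: Δλ = λ_C(1 - cos(140°)) = 4.2850 pm
Final wavelength: λ' = 2.8693 + 4.2850 = 7.1543 pm
Final photon energy: E' = hc/λ' = 173.3000 keV

Electron kinetic energy:
K_e = E - E' = 432.1000 - 173.3000 = 258.8000 keV

(Intermediate values are shown rounded; full precision is carried through to the final answer.)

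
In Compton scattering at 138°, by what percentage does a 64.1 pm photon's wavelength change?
6.5981%

Calculate the Compton shift:
Δλ = λ_C(1 - cos(138°))
Δλ = 2.4263 × (1 - cos(138°))
Δλ = 2.4263 × 1.7431
Δλ = 4.2294 pm

Percentage change:
(Δλ/λ₀) × 100 = (4.2294/64.1) × 100
= 6.5981%

(Intermediate values are shown rounded; full precision is carried through to the final answer.)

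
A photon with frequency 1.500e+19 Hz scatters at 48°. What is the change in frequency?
5.792e+17 Hz (decrease)

Convert frequency to wavelength (c = 299792458 m/s):
λ₀ = c/f₀ = 299792458/1.500e+19 = 1.9986164e-11 m = 19.9862 pm

Calculate Compton shift:
Δλ = λ_C(1 - cos(48°)) = 0.8028 pm

Final wavelength:
λ' = λ₀ + Δλ = 19.9862 + 0.8028 = 20.7890 pm

Final frequency:
f' = c/λ' = 299792458/2.0788956e-11 = 1.4420756e+19 Hz

Frequency shift (decrease):
Δf = f₀ - f' = 1.500e+19 - 1.4420756e+19 = 5.792e+17 Hz

(Intermediate values are shown rounded; full precision is carried through to the final answer.)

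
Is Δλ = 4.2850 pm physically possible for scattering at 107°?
No, inconsistent

Calculate the expected shift for θ = 107°:

Δλ_expected = λ_C(1 - cos(107°))
Δλ_expected = 2.4263 × (1 - cos(107°))
Δλ_expected = 2.4263 × 1.2924
Δλ_expected = 3.1357 pm

Given shift: 4.2850 pm
Expected shift: 3.1357 pm
Difference: 1.1493 pm

The values do not match. The given shift corresponds to θ ≈ 140.0°, not 107°.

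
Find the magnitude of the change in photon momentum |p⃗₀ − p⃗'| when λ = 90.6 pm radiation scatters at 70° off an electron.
8.3178e-24 kg·m/s

Photon momentum magnitude is p = h/λ.

Initial momentum:
p₀ = h/λ = 6.6261e-34/9.0600e-11 = 7.3135e-24 kg·m/s

After scattering:
λ' = λ + Δλ = 90.6 + 1.5965 = 92.1965 pm
p' = h/λ' = 6.6261e-34/9.2196e-11 = 7.1869e-24 kg·m/s

Momentum is a vector; the scattered photon's direction makes angle θ = 70° with the incident direction. The magnitude of the vector change Δp⃗ = p⃗₀ − p⃗' is found from the law of cosines:
|Δp⃗|² = p₀² + p'² − 2p₀p'cos θ
|Δp⃗|² = (7.3135e-24)² + (7.1869e-24)² − 2·7.3135e-24·7.1869e-24·cos(70°)
|Δp⃗| = 8.3178e-24 kg·m/s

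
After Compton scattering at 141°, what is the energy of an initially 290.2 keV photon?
144.4317 keV

First convert energy to wavelength:
λ = hc/E, with hc ≈ 1239.842 keV·pm (i.e. 1239.842 eV·nm)

For E = 290.2 keV = 290200 eV:
λ = 1239.842 keV·pm / 290.2 keV
λ = 4.2724 pm

Calculate the Compton shift:
Δλ = λ_C(1 - cos(141°)) = 2.4263 × 1.7771
Δλ = 4.3119 pm

Final wavelength:
λ' = 4.2724 + 4.3119 = 8.5843 pm

Final energy:
E' = hc/λ' = 1239.842 / 8.5843 = 144.4317 keV

(Intermediate values are shown rounded; full precision is carried through to the final answer.)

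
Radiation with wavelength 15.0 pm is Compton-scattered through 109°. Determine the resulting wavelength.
18.2162 pm

Using the Compton scattering formula:
λ' = λ + Δλ = λ + λ_C(1 - cos θ)

Given:
- Initial wavelength λ = 15.0 pm
- Scattering angle θ = 109°
- Compton wavelength λ_C ≈ 2.4263 pm

Calculate the shift:
Δλ = 2.4263 × (1 - cos(109°))
Δλ = 2.4263 × 1.3256
Δλ = 3.2162 pm

Final wavelength:
λ' = 15.0 + 3.2162 = 18.2162 pm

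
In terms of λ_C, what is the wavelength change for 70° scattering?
0.6580 λ_C

The Compton shift formula is:
Δλ = λ_C(1 - cos θ)

Dividing both sides by λ_C:
Δλ/λ_C = 1 - cos θ

For θ = 70°:
Δλ/λ_C = 1 - cos(70°)
Δλ/λ_C = 1 - 0.3420
Δλ/λ_C = 0.6580

This means the shift is 0.6580 × λ_C = 1.5965 pm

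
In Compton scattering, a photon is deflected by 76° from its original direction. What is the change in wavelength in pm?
1.8393 pm

Using the Compton scattering formula:
Δλ = λ_C(1 - cos θ)

where λ_C = h/(m_e·c) ≈ 2.4263 pm is the Compton wavelength of an electron.

For θ = 76°:
cos(76°) = 0.2419
1 - cos(76°) = 0.7581

Δλ = 2.4263 × 0.7581
Δλ = 1.8393 pm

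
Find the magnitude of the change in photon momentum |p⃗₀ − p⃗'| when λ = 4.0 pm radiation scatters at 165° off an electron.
2.3943e-22 kg·m/s

Photon momentum magnitude is p = h/λ.

Initial momentum:
p₀ = h/λ = 6.6261e-34/4.0000e-12 = 1.6565e-22 kg·m/s

After scattering:
λ' = λ + Δλ = 4.0 + 4.7699 = 8.7699 pm
p' = h/λ' = 6.6261e-34/8.7699e-12 = 7.5554e-23 kg·m/s

Momentum is a vector; the scattered photon's direction makes angle θ = 165° with the incident direction. The magnitude of the vector change Δp⃗ = p⃗₀ − p⃗' is found from the law of cosines:
|Δp⃗|² = p₀² + p'² − 2p₀p'cos θ
|Δp⃗|² = (1.6565e-22)² + (7.5554e-23)² − 2·1.6565e-22·7.5554e-23·cos(165°)
|Δp⃗| = 2.3943e-22 kg·m/s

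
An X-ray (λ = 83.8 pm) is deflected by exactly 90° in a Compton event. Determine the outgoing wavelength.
86.2263 pm

Using the Compton formula: λ' = λ + λ_C(1 − cos θ)

For θ = 90°, cos θ = 0 (exact) = 0.0000, so:
1 − cos 90° = 1 − (0) = 1.0000

Δλ = λ_C × 1.0000 = 2.4263 × 1.0000 = 2.4263 pm

λ' = 83.8 + 2.4263 = 86.2263 pm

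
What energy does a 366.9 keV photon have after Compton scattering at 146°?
158.6074 keV

First convert energy to wavelength:
λ = hc/E, with hc ≈ 1239.842 keV·pm (i.e. 1239.842 eV·nm)

For E = 366.9 keV = 366900 eV:
λ = 1239.842 keV·pm / 366.9 keV
λ = 3.3792 pm

Calculate the Compton shift:
Δλ = λ_C(1 - cos(146°)) = 2.4263 × 1.8290
Δλ = 4.4378 pm

Final wavelength:
λ' = 3.3792 + 4.4378 = 7.8170 pm

Final energy:
E' = hc/λ' = 1239.842 / 7.8170 = 158.6074 keV

(Intermediate values are shown rounded; full precision is carried through to the final answer.)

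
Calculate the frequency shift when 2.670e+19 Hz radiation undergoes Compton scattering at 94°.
5.013e+18 Hz (decrease)

Convert frequency to wavelength (c = 299792458 m/s):
λ₀ = c/f₀ = 299792458/2.670e+19 = 1.1228182e-11 m = 11.2282 pm

Calculate Compton shift:
Δλ = λ_C(1 - cos(94°)) = 2.5956 pm

Final wavelength:
λ' = λ₀ + Δλ = 11.2282 + 2.5956 = 13.8237 pm

Final frequency:
f' = c/λ' = 299792458/1.3823743e-11 = 2.1686779e+19 Hz

Frequency shift (decrease):
Δf = f₀ - f' = 2.670e+19 - 2.1686779e+19 = 5.013e+18 Hz

(Intermediate values are shown rounded; full precision is carried through to the final answer.)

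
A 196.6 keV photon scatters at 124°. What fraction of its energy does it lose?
0.3750 (or 37.50%)

Calculate initial and final photon energies:

Initial: E₀ = 196.6 keV → λ₀ = 6.3064 pm
Compton shift: Δλ = 3.7831 pm
Final wavelength: λ' = 10.0895 pm
Final energy: E' = 122.8843 keV

Fractional energy loss:
(E₀ - E')/E₀ = (196.6000 - 122.8843)/196.6000
= 73.7157/196.6000
= 0.3750
= 37.50%

(Intermediate values are shown rounded; full precision is carried through to the final answer.)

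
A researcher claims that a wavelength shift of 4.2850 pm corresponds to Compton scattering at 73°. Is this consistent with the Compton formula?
No, inconsistent

Calculate the expected shift for θ = 73°:

Δλ_expected = λ_C(1 - cos(73°))
Δλ_expected = 2.4263 × (1 - cos(73°))
Δλ_expected = 2.4263 × 0.7076
Δλ_expected = 1.7169 pm

Given shift: 4.2850 pm
Expected shift: 1.7169 pm
Difference: 2.5680 pm

The values do not match. The given shift corresponds to θ ≈ 140.0°, not 73°.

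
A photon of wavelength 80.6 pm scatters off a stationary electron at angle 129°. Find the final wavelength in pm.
84.5532 pm

Using the Compton scattering formula:
λ' = λ + Δλ = λ + λ_C(1 - cos θ)

Given:
- Initial wavelength λ = 80.6 pm
- Scattering angle θ = 129°
- Compton wavelength λ_C ≈ 2.4263 pm

Calculate the shift:
Δλ = 2.4263 × (1 - cos(129°))
Δλ = 2.4263 × 1.6293
Δλ = 3.9532 pm

Final wavelength:
λ' = 80.6 + 3.9532 = 84.5532 pm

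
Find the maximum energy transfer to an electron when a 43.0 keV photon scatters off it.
6.1943 keV

Maximum energy transfer occurs at θ = 180° (backscattering).

Initial photon: E₀ = 43.0 keV → λ₀ = 28.8335 pm

Maximum Compton shift (at 180°):
Δλ_max = 2λ_C = 2 × 2.4263 = 4.8526 pm

Final wavelength:
λ' = 28.8335 + 4.8526 = 33.6862 pm

Minimum photon energy (maximum energy to electron):
E'_min = hc/λ' = 36.8057 keV

Maximum electron kinetic energy:
K_max = E₀ - E'_min = 43.0000 - 36.8057 = 6.1943 keV

(Intermediate values are shown rounded; full precision is carried through to the final answer.)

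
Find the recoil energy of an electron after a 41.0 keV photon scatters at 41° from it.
0.7913 keV

By energy conservation: K_e = E_initial - E_final

First find the scattered photon energy:
Initial wavelength: λ = hc/E = 30.2400 pm
Compton shift: Δλ = λ_C(1 - cos(41°)) = 0.5952 pm
Final wavelength: λ' = 30.2400 + 0.5952 = 30.8352 pm
Final photon energy: E' = hc/λ' = 40.2087 keV

Electron kinetic energy:
K_e = E - E' = 41.0000 - 40.2087 = 0.7913 keV

(Intermediate values are shown rounded; full precision is carried through to the final answer.)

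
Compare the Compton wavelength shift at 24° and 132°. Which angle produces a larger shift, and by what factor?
132° produces the larger shift by a factor of 19.306

Calculate both shifts using Δλ = λ_C(1 - cos θ):

For θ₁ = 24°:
Δλ₁ = 2.4263 × (1 - cos(24°))
Δλ₁ = 2.4263 × 0.0865
Δλ₁ = 0.2098 pm

For θ₂ = 132°:
Δλ₂ = 2.4263 × (1 - cos(132°))
Δλ₂ = 2.4263 × 1.6691
Δλ₂ = 4.0498 pm

The 132° angle produces the larger shift.
Ratio: 4.0498/0.2098 = 19.306

(Intermediate values are shown rounded; full precision is carried through to the final answer.)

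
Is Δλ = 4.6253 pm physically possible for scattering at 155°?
Yes, consistent

Calculate the expected shift for θ = 155°:

Δλ_expected = λ_C(1 - cos(155°))
Δλ_expected = 2.4263 × (1 - cos(155°))
Δλ_expected = 2.4263 × 1.9063
Δλ_expected = 4.6253 pm

Given shift: 4.6253 pm
Expected shift: 4.6253 pm
Difference: 0.0000 pm

The values match. This is consistent with Compton scattering at the stated angle.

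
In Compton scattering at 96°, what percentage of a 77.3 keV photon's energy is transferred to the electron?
0.1432 (or 14.32%)

Calculate initial and final photon energies:

Initial: E₀ = 77.3 keV → λ₀ = 16.0394 pm
Compton shift: Δλ = 2.6799 pm
Final wavelength: λ' = 18.7193 pm
Final energy: E' = 66.2334 keV

Fractional energy loss:
(E₀ - E')/E₀ = (77.3000 - 66.2334)/77.3000
= 11.0666/77.3000
= 0.1432
= 14.32%

(Intermediate values are shown rounded; full precision is carried through to the final answer.)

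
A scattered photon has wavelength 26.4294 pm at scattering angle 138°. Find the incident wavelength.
22.2000 pm

From λ' = λ + Δλ, we have λ = λ' - Δλ

First calculate the Compton shift:
Δλ = λ_C(1 - cos θ)
Δλ = 2.4263 × (1 - cos(138°))
Δλ = 2.4263 × 1.7431
Δλ = 4.2294 pm

Initial wavelength:
λ = λ' - Δλ
λ = 26.4294 - 4.2294
λ = 22.2000 pm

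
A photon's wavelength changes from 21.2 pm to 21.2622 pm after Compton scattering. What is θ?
13.00°

First find the wavelength shift:
Δλ = λ' - λ = 21.2622 - 21.2 = 0.0622 pm

Using Δλ = λ_C(1 - cos θ), with λ_C = h/(m_e·c) ≈ 2.42631024 pm:
cos θ = 1 - Δλ/λ_C
cos θ = 1 - 0.0622/2.42631024
cos θ = 0.974364

θ = arccos(0.974364)
θ = 13.00°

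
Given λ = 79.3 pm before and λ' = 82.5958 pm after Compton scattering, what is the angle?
111.00°

First find the wavelength shift:
Δλ = λ' - λ = 82.5958 - 79.3 = 3.2958 pm

Using Δλ = λ_C(1 - cos θ), with λ_C = h/(m_e·c) ≈ 2.42631024 pm:
cos θ = 1 - Δλ/λ_C
cos θ = 1 - 3.2958/2.42631024
cos θ = -0.358359

θ = arccos(-0.358359)
θ = 111.00°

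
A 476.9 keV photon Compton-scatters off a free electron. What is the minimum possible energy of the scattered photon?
166.3678 keV (at θ = 180°)

The scattered photon has minimum energy when its wavelength is maximum, i.e., when the Compton shift Δλ = λ_C(1 − cos θ) is maximum. This occurs at θ = 180° (backscattering), giving Δλ_max = 2λ_C = 4.8526 pm.

Initial wavelength: λ₀ = hc/E₀ = 2.5998 pm
Maximum final wavelength: λ'_max = λ₀ + 2λ_C = 2.5998 + 4.8526 = 7.4524 pm
Minimum final energy: E'_min = hc/λ'_max = 166.3678 keV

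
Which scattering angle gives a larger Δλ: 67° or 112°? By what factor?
112° produces the larger shift by a factor of 2.256

Calculate both shifts using Δλ = λ_C(1 - cos θ):

For θ₁ = 67°:
Δλ₁ = 2.4263 × (1 - cos(67°))
Δλ₁ = 2.4263 × 0.6093
Δλ₁ = 1.4783 pm

For θ₂ = 112°:
Δλ₂ = 2.4263 × (1 - cos(112°))
Δλ₂ = 2.4263 × 1.3746
Δλ₂ = 3.3352 pm

The 112° angle produces the larger shift.
Ratio: 3.3352/1.4783 = 2.256

(Intermediate values are shown rounded; full precision is carried through to the final answer.)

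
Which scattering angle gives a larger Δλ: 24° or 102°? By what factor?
102° produces the larger shift by a factor of 13.972

Calculate both shifts using Δλ = λ_C(1 - cos θ):

For θ₁ = 24°:
Δλ₁ = 2.4263 × (1 - cos(24°))
Δλ₁ = 2.4263 × 0.0865
Δλ₁ = 0.2098 pm

For θ₂ = 102°:
Δλ₂ = 2.4263 × (1 - cos(102°))
Δλ₂ = 2.4263 × 1.2079
Δλ₂ = 2.9308 pm

The 102° angle produces the larger shift.
Ratio: 2.9308/0.2098 = 13.972

(Intermediate values are shown rounded; full precision is carried through to the final answer.)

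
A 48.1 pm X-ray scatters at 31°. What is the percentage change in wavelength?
0.7205%

Calculate the Compton shift:
Δλ = λ_C(1 - cos(31°))
Δλ = 2.4263 × (1 - cos(31°))
Δλ = 2.4263 × 0.1428
Δλ = 0.3466 pm

Percentage change:
(Δλ/λ₀) × 100 = (0.3466/48.1) × 100
= 0.7205%

(Intermediate values are shown rounded; full precision is carried through to the final answer.)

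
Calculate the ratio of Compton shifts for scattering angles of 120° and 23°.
120° produces the larger shift by a factor of 18.869

Calculate both shifts using Δλ = λ_C(1 - cos θ):

For θ₁ = 23°:
Δλ₁ = 2.4263 × (1 - cos(23°))
Δλ₁ = 2.4263 × 0.0795
Δλ₁ = 0.1929 pm

For θ₂ = 120°:
Δλ₂ = 2.4263 × (1 - cos(120°))
Δλ₂ = 2.4263 × 1.5000
Δλ₂ = 3.6395 pm

The 120° angle produces the larger shift.
Ratio: 3.6395/0.1929 = 18.869

(Intermediate values are shown rounded; full precision is carried through to the final answer.)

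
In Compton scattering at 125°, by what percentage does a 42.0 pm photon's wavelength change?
9.0904%

Calculate the Compton shift:
Δλ = λ_C(1 - cos(125°))
Δλ = 2.4263 × (1 - cos(125°))
Δλ = 2.4263 × 1.5736
Δλ = 3.8180 pm

Percentage change:
(Δλ/λ₀) × 100 = (3.8180/42.0) × 100
= 9.0904%

(Intermediate values are shown rounded; full precision is carried through to the final answer.)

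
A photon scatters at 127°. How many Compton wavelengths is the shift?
1.6018 λ_C

The Compton shift formula is:
Δλ = λ_C(1 - cos θ)

Dividing both sides by λ_C:
Δλ/λ_C = 1 - cos θ

For θ = 127°:
Δλ/λ_C = 1 - cos(127°)
Δλ/λ_C = 1 - -0.6018
Δλ/λ_C = 1.6018

This means the shift is 1.6018 × λ_C = 3.8865 pm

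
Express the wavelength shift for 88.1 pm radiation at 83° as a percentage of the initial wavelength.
2.4184%

Calculate the Compton shift:
Δλ = λ_C(1 - cos(83°))
Δλ = 2.4263 × (1 - cos(83°))
Δλ = 2.4263 × 0.8781
Δλ = 2.1306 pm

Percentage change:
(Δλ/λ₀) × 100 = (2.1306/88.1) × 100
= 2.4184%

(Intermediate values are shown rounded; full precision is carried through to the final answer.)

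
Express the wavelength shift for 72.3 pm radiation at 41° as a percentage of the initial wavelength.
0.8232%

Calculate the Compton shift:
Δλ = λ_C(1 - cos(41°))
Δλ = 2.4263 × (1 - cos(41°))
Δλ = 2.4263 × 0.2453
Δλ = 0.5952 pm

Percentage change:
(Δλ/λ₀) × 100 = (0.5952/72.3) × 100
= 0.8232%

(Intermediate values are shown rounded; full precision is carried through to the final answer.)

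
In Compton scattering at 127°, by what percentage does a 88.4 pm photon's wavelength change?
4.3965%

Calculate the Compton shift:
Δλ = λ_C(1 - cos(127°))
Δλ = 2.4263 × (1 - cos(127°))
Δλ = 2.4263 × 1.6018
Δλ = 3.8865 pm

Percentage change:
(Δλ/λ₀) × 100 = (3.8865/88.4) × 100
= 4.3965%

(Intermediate values are shown rounded; full precision is carried through to the final answer.)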